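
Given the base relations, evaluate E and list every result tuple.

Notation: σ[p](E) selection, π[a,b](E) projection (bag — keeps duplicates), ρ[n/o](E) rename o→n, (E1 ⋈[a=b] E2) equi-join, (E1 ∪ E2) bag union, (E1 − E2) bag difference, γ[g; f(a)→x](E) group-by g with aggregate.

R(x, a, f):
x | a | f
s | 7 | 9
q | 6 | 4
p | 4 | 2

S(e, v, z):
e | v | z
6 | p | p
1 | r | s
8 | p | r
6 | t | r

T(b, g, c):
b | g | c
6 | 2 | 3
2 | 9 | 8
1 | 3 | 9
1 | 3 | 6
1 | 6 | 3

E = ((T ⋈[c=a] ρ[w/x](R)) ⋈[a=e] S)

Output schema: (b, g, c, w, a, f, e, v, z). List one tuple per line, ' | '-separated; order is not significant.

Row counts bottom-up:
  T → 5
  R → 3
  ρ[w/x](R) → 3
  (T ⋈[c=a] ρ[w/x](R)) → 1
  S → 4
  ((T ⋈[c=a] ρ[w/x](R)) ⋈[a=e] S) → 2

== RESULT ==
b | g | c | w | a | f | e | v | z
1 | 3 | 6 | q | 6 | 4 | 6 | p | p
1 | 3 | 6 | q | 6 | 4 | 6 | t | r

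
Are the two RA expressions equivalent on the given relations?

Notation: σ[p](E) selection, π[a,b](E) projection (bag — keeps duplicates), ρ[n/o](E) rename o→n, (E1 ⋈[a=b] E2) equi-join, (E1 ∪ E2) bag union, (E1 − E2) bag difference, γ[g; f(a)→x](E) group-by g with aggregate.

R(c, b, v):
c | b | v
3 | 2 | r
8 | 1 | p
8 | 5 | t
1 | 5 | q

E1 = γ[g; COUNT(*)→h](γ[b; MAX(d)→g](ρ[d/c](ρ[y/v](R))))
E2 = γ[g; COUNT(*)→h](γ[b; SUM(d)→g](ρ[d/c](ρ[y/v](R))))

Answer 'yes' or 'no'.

E1 per-node cardinality:
  R → 4
  ρ[y/v](R) → 4
  ρ[d/c](ρ[y/v](R)) → 4
  γ[b; MAX(d)→g](ρ[d/c](ρ[y/v](R))) → 3
  γ[g; COUNT(*)→h](γ[b; MAX(d)→g](ρ[d/c](ρ[y/v](R)))) → 2
E2 per-node cardinality:
  R → 4
  ρ[y/v](R) → 4
  ρ[d/c](ρ[y/v](R)) → 4
  γ[b; SUM(d)→g](ρ[d/c](ρ[y/v](R))) → 3
  γ[g; COUNT(*)→h](γ[b; SUM(d)→g](ρ[d/c](ρ[y/v](R)))) → 3

E1 result:
g | h
3 | 1
8 | 2
E2 result:
g | h
3 | 1
8 | 1
9 | 1
Witness: (8, 1) appears 0× in E1 but 1× in E2.

no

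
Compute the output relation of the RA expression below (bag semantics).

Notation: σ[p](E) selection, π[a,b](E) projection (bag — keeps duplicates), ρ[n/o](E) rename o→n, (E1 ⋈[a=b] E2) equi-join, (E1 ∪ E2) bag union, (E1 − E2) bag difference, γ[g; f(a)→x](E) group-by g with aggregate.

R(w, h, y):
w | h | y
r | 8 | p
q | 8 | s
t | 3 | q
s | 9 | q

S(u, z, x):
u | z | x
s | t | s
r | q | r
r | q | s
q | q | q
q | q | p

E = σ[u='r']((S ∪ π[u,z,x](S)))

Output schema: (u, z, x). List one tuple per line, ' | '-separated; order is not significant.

Per-node cardinality:
  S → 5
  S → 5
  π[u,z,x](S) → 5
  (S ∪ π[u,z,x](S)) → 10
  σ[u='r']((S ∪ π[u,z,x](S))) → 4

== RESULT ==
u | z | x
r | q | r
r | q | r
r | q | s
r | q | s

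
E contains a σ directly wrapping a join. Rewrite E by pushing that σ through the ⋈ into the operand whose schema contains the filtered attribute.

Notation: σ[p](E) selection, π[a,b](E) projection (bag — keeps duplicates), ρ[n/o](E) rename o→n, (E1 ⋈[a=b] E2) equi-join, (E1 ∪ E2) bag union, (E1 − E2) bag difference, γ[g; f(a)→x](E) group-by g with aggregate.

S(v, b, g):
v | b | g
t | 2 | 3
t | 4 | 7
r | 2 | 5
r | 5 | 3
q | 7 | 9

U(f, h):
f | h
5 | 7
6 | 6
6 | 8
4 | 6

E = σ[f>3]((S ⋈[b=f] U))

σ filters on f, owned by the right side.
E' = (S ⋈[b=f] σ[f>3](U))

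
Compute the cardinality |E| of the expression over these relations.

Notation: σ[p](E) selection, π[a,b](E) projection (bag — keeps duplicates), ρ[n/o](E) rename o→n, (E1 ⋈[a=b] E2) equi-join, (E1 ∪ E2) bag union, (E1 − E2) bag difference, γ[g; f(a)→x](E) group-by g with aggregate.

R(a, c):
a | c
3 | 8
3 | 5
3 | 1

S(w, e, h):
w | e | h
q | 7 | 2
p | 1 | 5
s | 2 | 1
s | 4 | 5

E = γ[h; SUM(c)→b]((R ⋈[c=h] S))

Stepwise |·|:
  R → 3
  S → 4
  (R ⋈[c=h] S) → 3
  γ[h; SUM(c)→b]((R ⋈[c=h] S)) → 2

|E| = 2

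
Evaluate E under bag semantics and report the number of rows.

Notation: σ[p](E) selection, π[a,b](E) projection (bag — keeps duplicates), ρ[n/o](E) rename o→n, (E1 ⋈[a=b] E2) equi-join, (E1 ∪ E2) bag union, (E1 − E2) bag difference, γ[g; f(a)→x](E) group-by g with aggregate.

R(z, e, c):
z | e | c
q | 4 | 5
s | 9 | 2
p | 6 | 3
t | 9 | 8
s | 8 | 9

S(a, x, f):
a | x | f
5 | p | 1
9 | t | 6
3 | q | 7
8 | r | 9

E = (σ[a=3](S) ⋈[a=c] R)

Stepwise |·|:
  S → 4
  σ[a=3](S) → 1
  R → 5
  (σ[a=3](S) ⋈[a=c] R) → 1

|E| = 1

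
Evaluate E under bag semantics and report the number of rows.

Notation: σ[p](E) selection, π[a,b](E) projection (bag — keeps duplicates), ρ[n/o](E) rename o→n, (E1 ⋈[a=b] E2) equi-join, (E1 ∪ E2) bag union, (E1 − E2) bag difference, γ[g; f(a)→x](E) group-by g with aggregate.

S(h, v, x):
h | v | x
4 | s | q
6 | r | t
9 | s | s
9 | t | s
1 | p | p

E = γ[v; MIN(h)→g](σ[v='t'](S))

Row counts bottom-up:
  S → 5
  σ[v='t'](S) → 1
  γ[v; MIN(h)→g](σ[v='t'](S)) → 1

|E| = 1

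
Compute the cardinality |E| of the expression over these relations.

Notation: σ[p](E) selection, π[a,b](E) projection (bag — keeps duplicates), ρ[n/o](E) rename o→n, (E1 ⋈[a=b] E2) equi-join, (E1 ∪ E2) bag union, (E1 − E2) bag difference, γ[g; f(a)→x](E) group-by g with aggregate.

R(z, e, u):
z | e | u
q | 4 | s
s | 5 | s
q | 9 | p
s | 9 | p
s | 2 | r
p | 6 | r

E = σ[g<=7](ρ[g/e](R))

Per-node cardinality:
  R → 6
  ρ[g/e](R) → 6
  σ[g<=7](ρ[g/e](R)) → 4

|E| = 4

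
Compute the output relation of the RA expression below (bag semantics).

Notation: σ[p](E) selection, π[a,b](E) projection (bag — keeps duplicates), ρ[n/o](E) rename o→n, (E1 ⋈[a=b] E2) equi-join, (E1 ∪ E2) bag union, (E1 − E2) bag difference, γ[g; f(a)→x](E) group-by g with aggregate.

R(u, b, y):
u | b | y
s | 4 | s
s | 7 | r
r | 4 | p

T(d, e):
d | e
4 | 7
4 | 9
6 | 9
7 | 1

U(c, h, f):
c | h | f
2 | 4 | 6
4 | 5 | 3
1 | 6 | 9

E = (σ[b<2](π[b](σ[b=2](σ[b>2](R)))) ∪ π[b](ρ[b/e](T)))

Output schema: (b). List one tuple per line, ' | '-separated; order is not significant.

Per-node cardinality:
  R → 3
  σ[b>2](R) → 3
  σ[b=2](σ[b>2](R)) → 0
  π[b](σ[b=2](σ[b>2](R))) → 0
  σ[b<2](π[b](σ[b=2](σ[b>2](R)))) → 0
  T → 4
  ρ[b/e](T) → 4
  π[b](ρ[b/e](T)) → 4
  (σ[b<2](π[b](σ[b=2](σ[b>2](R)))) ∪ π[b](ρ[b/e](T))) → 4

== RESULT ==
b
1
7
9
9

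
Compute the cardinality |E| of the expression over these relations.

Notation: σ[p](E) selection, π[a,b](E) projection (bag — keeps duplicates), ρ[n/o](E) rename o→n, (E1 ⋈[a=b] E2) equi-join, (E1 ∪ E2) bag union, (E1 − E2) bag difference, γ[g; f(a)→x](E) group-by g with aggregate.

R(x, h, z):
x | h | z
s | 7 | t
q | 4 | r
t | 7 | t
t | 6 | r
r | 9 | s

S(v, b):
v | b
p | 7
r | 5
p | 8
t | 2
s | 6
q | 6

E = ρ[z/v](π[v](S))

Subexpression sizes:
  S → 6
  π[v](S) → 6
  ρ[z/v](π[v](S)) → 6

|E| = 6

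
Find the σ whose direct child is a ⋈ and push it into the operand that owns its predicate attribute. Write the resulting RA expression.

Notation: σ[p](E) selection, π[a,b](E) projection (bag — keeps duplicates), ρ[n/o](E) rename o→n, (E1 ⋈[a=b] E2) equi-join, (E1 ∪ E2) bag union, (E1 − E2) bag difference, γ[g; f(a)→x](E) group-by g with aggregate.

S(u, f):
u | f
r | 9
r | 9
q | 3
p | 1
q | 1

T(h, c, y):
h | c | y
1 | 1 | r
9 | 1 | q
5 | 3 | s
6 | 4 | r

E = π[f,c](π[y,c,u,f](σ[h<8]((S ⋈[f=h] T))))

σ filters on h, owned by the right side.
E' = π[f,c](π[y,c,u,f]((S ⋈[f=h] σ[h<8](T))))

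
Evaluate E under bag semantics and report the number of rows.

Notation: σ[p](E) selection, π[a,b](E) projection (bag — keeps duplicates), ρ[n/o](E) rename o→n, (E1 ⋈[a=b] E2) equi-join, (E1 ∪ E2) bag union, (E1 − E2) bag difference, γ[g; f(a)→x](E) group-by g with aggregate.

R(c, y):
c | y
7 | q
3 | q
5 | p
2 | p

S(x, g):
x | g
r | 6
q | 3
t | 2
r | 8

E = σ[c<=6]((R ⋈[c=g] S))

Per-node cardinality:
  R → 4
  S → 4
  (R ⋈[c=g] S) → 2
  σ[c<=6]((R ⋈[c=g] S)) → 2

|E| = 2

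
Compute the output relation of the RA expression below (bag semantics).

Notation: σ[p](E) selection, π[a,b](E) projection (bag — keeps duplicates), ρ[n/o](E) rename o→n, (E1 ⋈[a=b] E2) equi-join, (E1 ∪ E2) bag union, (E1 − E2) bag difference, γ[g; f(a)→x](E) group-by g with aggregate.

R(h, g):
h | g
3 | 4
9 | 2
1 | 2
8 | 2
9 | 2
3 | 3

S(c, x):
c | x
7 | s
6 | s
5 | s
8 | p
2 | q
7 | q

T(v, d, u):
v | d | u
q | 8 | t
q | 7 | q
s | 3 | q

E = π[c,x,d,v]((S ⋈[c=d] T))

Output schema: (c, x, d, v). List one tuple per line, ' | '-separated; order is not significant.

Row counts bottom-up:
  S → 6
  T → 3
  (S ⋈[c=d] T) → 3
  π[c,x,d,v]((S ⋈[c=d] T)) → 3

== RESULT ==
c | x | d | v
7 | q | 7 | q
7 | s | 7 | q
8 | p | 8 | q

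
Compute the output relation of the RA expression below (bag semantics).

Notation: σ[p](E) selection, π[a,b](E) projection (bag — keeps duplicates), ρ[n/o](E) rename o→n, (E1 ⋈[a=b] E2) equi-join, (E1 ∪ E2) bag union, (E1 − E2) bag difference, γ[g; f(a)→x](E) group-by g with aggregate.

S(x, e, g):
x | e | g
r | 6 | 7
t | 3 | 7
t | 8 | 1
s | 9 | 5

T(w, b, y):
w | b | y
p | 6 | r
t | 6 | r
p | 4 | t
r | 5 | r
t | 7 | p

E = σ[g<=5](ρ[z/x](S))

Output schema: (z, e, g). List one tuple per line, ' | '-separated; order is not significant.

Subexpression sizes:
  S → 4
  ρ[z/x](S) → 4
  σ[g<=5](ρ[z/x](S)) → 2

== RESULT ==
z | e | g
s | 9 | 5
t | 8 | 1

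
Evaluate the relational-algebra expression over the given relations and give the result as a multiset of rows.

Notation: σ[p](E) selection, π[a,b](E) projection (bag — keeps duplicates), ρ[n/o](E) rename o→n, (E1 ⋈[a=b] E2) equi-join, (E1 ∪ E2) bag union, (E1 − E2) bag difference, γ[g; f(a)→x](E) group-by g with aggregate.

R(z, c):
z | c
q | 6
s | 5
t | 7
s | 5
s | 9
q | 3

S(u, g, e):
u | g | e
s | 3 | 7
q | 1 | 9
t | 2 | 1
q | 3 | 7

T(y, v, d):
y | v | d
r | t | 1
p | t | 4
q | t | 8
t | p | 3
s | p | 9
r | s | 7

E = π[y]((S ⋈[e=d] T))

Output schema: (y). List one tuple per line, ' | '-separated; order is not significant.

Per-node cardinality:
  S → 4
  T → 6
  (S ⋈[e=d] T) → 4
  π[y]((S ⋈[e=d] T)) → 4

== RESULT ==
y
r
r
r
s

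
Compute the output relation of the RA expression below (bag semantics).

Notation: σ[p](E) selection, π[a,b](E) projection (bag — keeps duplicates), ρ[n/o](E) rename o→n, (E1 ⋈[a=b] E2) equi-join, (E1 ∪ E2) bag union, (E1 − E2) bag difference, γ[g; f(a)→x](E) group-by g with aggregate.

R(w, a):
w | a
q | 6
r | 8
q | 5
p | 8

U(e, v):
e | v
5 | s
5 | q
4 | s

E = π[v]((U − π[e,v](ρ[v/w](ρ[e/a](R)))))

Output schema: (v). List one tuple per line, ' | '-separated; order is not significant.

Subexpression sizes:
  U → 3
  R → 4
  ρ[e/a](R) → 4
  ρ[v/w](ρ[e/a](R)) → 4
  π[e,v](ρ[v/w](ρ[e/a](R))) → 4
  (U − π[e,v](ρ[v/w](ρ[e/a](R)))) → 2
  π[v]((U − π[e,v](ρ[v/w](ρ[e/a](R))))) → 2

== RESULT ==
v
s
s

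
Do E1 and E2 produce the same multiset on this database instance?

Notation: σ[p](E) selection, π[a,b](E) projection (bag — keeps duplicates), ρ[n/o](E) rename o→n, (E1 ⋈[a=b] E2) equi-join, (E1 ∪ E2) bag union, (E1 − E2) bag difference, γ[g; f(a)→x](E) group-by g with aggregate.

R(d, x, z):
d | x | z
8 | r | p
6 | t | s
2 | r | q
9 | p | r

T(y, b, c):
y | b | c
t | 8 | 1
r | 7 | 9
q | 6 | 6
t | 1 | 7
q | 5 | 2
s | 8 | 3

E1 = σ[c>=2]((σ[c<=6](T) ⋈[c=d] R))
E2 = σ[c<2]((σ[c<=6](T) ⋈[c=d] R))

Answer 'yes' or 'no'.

E1 row counts bottom-up:
  T → 6
  σ[c<=6](T) → 4
  R → 4
  (σ[c<=6](T) ⋈[c=d] R) → 2
  σ[c>=2]((σ[c<=6](T) ⋈[c=d] R)) → 2
E2 row counts bottom-up:
  T → 6
  σ[c<=6](T) → 4
  R → 4
  (σ[c<=6](T) ⋈[c=d] R) → 2
  σ[c<2]((σ[c<=6](T) ⋈[c=d] R)) → 0

E1 result:
y | b | c | d | x | z
q | 5 | 2 | 2 | r | q
q | 6 | 6 | 6 | t | s
E2 result:
y | b | c | d | x | z
(0 rows)
Witness: ('q', 5, 2, 2, 'r', 'q') appears 1× in E1 but 0× in E2.

no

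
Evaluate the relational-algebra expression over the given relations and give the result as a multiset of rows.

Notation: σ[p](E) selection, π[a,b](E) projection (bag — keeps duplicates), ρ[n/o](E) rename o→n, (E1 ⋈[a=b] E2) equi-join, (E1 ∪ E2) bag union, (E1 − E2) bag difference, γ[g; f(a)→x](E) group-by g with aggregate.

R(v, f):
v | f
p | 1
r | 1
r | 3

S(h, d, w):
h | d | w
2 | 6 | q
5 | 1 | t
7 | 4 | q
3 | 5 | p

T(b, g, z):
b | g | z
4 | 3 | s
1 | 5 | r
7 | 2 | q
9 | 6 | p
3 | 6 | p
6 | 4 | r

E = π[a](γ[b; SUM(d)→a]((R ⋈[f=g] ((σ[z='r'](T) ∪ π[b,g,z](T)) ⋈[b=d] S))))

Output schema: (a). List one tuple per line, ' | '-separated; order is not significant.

Subexpression sizes:
  R → 3
  T → 6
  σ[z='r'](T) → 2
  T → 6
  π[b,g,z](T) → 6
  (σ[z='r'](T) ∪ π[b,g,z](T)) → 8
  S → 4
  ((σ[z='r'](T) ∪ π[b,g,z](T)) ⋈[b=d] S) → 5
  (R ⋈[f=g] ((σ[z='r'](T) ∪ π[b,g,z](T)) ⋈[b=d] S)) → 1
  γ[b; SUM(d)→a]((R ⋈[f=g] ((σ[z='r'](T) ∪ π[b,g,z](T)) ⋈[b=d] S))) → 1
  π[a](γ[b; SUM(d)→a]((R ⋈[f=g] ((σ[z='r'](T) ∪ π[b,g,z](T)) ⋈[b=d] S)))) → 1

== RESULT ==
a
4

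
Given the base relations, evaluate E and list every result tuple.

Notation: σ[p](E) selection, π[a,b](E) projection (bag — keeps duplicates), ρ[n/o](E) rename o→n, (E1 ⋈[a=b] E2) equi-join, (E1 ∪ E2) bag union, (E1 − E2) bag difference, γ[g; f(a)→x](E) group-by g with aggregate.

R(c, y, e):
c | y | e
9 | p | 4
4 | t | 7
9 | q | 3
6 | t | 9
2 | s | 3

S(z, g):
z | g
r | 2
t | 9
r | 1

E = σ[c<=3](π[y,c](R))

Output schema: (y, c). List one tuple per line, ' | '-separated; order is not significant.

Stepwise |·|:
  R → 5
  π[y,c](R) → 5
  σ[c<=3](π[y,c](R)) → 1

== RESULT ==
y | c
s | 2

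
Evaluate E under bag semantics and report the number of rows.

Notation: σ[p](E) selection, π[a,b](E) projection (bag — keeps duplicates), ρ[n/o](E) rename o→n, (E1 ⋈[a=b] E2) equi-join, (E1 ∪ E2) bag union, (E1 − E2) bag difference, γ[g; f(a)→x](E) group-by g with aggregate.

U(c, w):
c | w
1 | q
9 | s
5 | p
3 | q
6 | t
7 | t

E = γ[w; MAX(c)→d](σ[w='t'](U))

Subexpression sizes:
  U → 6
  σ[w='t'](U) → 2
  γ[w; MAX(c)→d](σ[w='t'](U)) → 1

|E| = 1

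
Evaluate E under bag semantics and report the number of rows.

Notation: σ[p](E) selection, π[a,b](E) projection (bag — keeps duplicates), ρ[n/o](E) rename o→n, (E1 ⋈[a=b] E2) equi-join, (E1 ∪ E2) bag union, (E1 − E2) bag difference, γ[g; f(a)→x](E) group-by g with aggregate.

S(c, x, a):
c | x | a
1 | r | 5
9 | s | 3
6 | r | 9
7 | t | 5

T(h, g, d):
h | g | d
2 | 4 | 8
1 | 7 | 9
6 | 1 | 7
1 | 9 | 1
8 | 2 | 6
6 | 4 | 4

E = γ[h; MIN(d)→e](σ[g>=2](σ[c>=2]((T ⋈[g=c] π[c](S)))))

Subexpression sizes:
  T → 6
  S → 4
  π[c](S) → 4
  (T ⋈[g=c] π[c](S)) → 3
  σ[c>=2]((T ⋈[g=c] π[c](S))) → 2
  σ[g>=2](σ[c>=2]((T ⋈[g=c] π[c](S)))) → 2
  γ[h; MIN(d)→e](σ[g>=2](σ[c>=2]((T ⋈[g=c] π[c](S))))) → 1

|E| = 1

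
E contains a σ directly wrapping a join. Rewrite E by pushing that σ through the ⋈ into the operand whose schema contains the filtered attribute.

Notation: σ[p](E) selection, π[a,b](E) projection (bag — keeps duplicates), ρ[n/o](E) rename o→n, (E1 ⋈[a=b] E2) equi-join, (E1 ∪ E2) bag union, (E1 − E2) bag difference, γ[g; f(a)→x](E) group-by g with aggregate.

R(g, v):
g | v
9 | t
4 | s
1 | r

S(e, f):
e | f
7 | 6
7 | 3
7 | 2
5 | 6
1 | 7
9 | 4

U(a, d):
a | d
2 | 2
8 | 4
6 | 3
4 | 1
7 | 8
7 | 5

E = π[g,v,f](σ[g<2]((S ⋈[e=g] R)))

σ filters on g, owned by the right side.
E' = π[g,v,f]((S ⋈[e=g] σ[g<2](R)))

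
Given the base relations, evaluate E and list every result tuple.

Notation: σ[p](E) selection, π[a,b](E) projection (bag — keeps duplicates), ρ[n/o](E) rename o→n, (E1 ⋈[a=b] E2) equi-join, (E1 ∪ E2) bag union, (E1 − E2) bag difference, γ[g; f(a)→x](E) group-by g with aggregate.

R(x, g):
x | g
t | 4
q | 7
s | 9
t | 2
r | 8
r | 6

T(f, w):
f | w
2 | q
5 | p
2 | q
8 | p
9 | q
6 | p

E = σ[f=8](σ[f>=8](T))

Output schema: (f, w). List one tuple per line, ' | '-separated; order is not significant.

Per-node cardinality:
  T → 6
  σ[f>=8](T) → 2
  σ[f=8](σ[f>=8](T)) → 1

== RESULT ==
f | w
8 | p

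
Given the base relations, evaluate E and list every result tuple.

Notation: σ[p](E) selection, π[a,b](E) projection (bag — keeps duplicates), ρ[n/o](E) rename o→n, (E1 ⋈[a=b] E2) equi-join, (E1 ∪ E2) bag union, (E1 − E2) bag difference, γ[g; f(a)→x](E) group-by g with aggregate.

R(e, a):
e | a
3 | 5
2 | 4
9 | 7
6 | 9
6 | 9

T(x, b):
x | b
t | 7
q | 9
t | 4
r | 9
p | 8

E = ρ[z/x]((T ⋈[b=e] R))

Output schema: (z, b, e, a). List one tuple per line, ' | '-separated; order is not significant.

Subexpression sizes:
  T → 5
  R → 5
  (T ⋈[b=e] R) → 2
  ρ[z/x]((T ⋈[b=e] R)) → 2

== RESULT ==
z | b | e | a
q | 9 | 9 | 7
r | 9 | 9 | 7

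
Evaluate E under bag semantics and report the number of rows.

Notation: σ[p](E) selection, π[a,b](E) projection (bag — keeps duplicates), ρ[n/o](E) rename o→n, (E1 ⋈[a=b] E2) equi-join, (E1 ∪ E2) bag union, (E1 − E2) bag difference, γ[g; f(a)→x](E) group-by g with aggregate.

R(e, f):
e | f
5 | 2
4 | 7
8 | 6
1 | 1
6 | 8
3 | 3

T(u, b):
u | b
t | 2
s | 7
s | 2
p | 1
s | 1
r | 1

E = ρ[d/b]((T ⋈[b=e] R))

Row counts bottom-up:
  T → 6
  R → 6
  (T ⋈[b=e] R) → 3
  ρ[d/b]((T ⋈[b=e] R)) → 3

|E| = 3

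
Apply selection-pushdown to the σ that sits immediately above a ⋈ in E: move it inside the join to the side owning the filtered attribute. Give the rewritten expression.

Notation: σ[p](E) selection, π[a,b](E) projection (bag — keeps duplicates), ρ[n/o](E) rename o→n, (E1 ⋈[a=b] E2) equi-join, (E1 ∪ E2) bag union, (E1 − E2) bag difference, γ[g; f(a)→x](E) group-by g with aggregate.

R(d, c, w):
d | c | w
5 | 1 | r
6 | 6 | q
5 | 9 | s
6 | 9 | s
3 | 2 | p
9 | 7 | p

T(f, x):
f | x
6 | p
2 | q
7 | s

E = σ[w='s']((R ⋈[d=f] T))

σ filters on w, owned by the left side.
E' = (σ[w='s'](R) ⋈[d=f] T)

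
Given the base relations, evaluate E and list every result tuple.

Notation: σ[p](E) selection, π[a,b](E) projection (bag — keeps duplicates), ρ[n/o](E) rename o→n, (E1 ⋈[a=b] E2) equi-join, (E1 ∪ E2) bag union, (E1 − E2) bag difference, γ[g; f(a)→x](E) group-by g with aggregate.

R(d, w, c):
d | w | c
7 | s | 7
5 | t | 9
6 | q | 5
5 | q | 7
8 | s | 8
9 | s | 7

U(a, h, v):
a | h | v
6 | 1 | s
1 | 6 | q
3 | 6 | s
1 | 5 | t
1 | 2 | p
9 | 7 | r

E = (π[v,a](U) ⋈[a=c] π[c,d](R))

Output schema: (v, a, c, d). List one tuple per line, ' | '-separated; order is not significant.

Stepwise |·|:
  U → 6
  π[v,a](U) → 6
  R → 6
  π[c,d](R) → 6
  (π[v,a](U) ⋈[a=c] π[c,d](R)) → 1

== RESULT ==
v | a | c | d
r | 9 | 9 | 5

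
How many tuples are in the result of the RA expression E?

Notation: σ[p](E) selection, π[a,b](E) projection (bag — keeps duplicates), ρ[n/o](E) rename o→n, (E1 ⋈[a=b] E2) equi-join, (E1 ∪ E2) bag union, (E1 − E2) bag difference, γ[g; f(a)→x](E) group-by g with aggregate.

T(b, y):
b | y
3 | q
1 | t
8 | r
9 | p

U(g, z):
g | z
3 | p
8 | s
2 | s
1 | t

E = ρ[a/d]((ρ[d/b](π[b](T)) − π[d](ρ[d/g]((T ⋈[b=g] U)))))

Row counts bottom-up:
  T → 4
  π[b](T) → 4
  ρ[d/b](π[b](T)) → 4
  T → 4
  U → 4
  (T ⋈[b=g] U) → 3
  ρ[d/g]((T ⋈[b=g] U)) → 3
  π[d](ρ[d/g]((T ⋈[b=g] U))) → 3
  (ρ[d/b](π[b](T)) − π[d](ρ[d/g]((T ⋈[b=g] U)))) → 1
  ρ[a/d]((ρ[d/b](π[b](T)) − π[d](ρ[d/g]((T ⋈[b=g] U))))) → 1

|E| = 1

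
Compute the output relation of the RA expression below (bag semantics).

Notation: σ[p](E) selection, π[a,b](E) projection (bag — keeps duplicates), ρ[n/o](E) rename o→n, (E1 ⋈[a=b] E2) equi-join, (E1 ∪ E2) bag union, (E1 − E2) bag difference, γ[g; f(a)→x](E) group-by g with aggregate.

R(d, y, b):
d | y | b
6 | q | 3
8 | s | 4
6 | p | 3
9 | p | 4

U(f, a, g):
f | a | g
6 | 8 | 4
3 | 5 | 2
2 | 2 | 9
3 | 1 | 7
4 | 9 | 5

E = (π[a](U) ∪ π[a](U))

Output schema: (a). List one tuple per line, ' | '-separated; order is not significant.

Per-node cardinality:
  U → 5
  π[a](U) → 5
  U → 5
  π[a](U) → 5
  (π[a](U) ∪ π[a](U)) → 10

== RESULT ==
a
1
1
2
2
5
5
8
8
9
9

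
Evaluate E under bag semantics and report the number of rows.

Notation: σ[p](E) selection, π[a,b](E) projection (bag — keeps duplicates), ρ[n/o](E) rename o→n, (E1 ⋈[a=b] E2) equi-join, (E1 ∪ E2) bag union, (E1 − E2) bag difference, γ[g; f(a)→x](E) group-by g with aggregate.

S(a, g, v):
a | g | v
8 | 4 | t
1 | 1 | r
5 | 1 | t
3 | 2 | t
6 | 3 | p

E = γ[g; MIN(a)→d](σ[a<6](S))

Stepwise |·|:
  S → 5
  σ[a<6](S) → 3
  γ[g; MIN(a)→d](σ[a<6](S)) → 2

|E| = 2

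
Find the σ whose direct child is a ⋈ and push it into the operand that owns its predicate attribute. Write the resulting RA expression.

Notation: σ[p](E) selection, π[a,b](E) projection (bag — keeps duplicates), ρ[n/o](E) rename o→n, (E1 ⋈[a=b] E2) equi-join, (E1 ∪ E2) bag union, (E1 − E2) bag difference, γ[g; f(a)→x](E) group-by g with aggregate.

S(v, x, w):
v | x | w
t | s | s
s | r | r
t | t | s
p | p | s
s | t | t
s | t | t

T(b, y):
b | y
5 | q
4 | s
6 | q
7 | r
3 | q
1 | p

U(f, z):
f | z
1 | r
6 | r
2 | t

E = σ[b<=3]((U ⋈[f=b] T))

σ filters on b, owned by the right side.
E' = (U ⋈[f=b] σ[b<=3](T))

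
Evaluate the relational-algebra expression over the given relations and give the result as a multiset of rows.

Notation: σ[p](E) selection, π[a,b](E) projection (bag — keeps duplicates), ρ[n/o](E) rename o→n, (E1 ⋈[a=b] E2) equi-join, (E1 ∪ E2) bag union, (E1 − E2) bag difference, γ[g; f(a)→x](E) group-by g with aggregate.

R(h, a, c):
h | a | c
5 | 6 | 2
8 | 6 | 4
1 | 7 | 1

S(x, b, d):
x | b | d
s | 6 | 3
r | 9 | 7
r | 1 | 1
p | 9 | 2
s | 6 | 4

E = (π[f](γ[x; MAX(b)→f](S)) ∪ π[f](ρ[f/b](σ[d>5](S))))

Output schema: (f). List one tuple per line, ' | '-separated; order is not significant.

Row counts bottom-up:
  S → 5
  γ[x; MAX(b)→f](S) → 3
  π[f](γ[x; MAX(b)→f](S)) → 3
  S → 5
  σ[d>5](S) → 1
  ρ[f/b](σ[d>5](S)) → 1
  π[f](ρ[f/b](σ[d>5](S))) → 1
  (π[f](γ[x; MAX(b)→f](S)) ∪ π[f](ρ[f/b](σ[d>5](S)))) → 4

== RESULT ==
f
6
9
9
9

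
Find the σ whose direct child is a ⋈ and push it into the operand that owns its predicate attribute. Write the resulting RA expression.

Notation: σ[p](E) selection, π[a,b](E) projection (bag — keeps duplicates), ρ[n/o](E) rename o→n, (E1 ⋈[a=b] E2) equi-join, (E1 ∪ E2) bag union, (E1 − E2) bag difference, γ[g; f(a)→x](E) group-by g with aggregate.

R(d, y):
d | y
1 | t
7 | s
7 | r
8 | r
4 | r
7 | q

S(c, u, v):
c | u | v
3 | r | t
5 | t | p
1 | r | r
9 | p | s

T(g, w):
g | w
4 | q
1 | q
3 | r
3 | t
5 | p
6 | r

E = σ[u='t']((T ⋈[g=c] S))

σ filters on u, owned by the right side.
E' = (T ⋈[g=c] σ[u='t'](S))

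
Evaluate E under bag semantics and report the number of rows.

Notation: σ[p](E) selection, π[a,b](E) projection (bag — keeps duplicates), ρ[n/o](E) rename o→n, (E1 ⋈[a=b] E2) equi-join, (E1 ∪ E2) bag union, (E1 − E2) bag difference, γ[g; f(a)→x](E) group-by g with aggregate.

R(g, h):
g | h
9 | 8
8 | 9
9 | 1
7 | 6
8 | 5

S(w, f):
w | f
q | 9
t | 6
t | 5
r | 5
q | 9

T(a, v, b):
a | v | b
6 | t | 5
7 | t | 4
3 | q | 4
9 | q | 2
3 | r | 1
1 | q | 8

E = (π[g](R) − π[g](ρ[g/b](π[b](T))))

Subexpression sizes:
  R → 5
  π[g](R) → 5
  T → 6
  π[b](T) → 6
  ρ[g/b](π[b](T)) → 6
  π[g](ρ[g/b](π[b](T))) → 6
  (π[g](R) − π[g](ρ[g/b](π[b](T)))) → 4

|E| = 4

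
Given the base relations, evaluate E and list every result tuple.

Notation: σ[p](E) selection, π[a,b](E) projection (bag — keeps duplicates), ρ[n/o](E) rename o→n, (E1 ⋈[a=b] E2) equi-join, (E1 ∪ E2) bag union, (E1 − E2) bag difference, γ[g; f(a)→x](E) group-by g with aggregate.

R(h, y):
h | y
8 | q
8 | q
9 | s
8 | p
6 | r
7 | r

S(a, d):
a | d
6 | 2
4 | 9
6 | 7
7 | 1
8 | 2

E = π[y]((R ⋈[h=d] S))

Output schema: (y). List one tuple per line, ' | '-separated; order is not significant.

Subexpression sizes:
  R → 6
  S → 5
  (R ⋈[h=d] S) → 2
  π[y]((R ⋈[h=d] S)) → 2

== RESULT ==
y
r
s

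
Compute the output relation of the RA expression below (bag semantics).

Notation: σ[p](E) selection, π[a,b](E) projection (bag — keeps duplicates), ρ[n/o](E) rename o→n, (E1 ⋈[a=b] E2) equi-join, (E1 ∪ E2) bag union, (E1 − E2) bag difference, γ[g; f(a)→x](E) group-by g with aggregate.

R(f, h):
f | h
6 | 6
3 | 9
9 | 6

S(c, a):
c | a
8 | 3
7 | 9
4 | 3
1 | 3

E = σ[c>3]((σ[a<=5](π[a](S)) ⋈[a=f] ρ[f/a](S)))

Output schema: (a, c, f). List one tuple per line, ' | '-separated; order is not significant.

Stepwise |·|:
  S → 4
  π[a](S) → 4
  σ[a<=5](π[a](S)) → 3
  S → 4
  ρ[f/a](S) → 4
  (σ[a<=5](π[a](S)) ⋈[a=f] ρ[f/a](S)) → 9
  σ[c>3]((σ[a<=5](π[a](S)) ⋈[a=f] ρ[f/a](S))) → 6

== RESULT ==
a | c | f
3 | 4 | 3
3 | 4 | 3
3 | 4 | 3
3 | 8 | 3
3 | 8 | 3
3 | 8 | 3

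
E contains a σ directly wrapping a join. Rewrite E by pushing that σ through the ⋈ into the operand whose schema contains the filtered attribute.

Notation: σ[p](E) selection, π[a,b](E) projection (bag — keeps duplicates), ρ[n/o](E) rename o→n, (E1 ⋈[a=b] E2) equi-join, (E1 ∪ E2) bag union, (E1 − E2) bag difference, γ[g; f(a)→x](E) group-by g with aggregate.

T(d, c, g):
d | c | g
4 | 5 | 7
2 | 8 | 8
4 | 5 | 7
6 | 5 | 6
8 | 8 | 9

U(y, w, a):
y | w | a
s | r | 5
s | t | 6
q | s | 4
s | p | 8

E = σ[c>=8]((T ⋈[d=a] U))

σ filters on c, owned by the left side.
E' = (σ[c>=8](T) ⋈[d=a] U)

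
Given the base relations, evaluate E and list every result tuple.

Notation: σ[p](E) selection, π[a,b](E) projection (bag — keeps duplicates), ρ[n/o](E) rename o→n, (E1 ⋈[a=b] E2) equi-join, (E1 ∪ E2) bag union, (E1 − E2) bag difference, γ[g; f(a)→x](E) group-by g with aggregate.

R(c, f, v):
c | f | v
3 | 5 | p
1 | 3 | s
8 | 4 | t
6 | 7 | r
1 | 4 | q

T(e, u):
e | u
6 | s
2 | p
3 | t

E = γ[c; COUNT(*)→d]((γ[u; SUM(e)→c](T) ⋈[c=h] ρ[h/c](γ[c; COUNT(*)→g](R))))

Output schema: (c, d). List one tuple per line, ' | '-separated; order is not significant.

Row counts bottom-up:
  T → 3
  γ[u; SUM(e)→c](T) → 3
  R → 5
  γ[c; COUNT(*)→g](R) → 4
  ρ[h/c](γ[c; COUNT(*)→g](R)) → 4
  (γ[u; SUM(e)→c](T) ⋈[c=h] ρ[h/c](γ[c; COUNT(*)→g](R))) → 2
  γ[c; COUNT(*)→d]((γ[u; SUM(e)→c](T) ⋈[c=h] ρ[h/c](γ[c; COUNT(*)→g](R)))) → 2

== RESULT ==
c | d
3 | 1
6 | 1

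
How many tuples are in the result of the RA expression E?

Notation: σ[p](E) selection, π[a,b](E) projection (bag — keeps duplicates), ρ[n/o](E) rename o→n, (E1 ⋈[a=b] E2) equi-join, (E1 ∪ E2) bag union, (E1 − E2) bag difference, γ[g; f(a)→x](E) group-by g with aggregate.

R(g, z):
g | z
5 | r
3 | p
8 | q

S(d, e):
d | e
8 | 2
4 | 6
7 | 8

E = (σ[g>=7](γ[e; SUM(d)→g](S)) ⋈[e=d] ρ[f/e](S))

Subexpression sizes:
  S → 3
  γ[e; SUM(d)→g](S) → 3
  σ[g>=7](γ[e; SUM(d)→g](S)) → 2
  S → 3
  ρ[f/e](S) → 3
  (σ[g>=7](γ[e; SUM(d)→g](S)) ⋈[e=d] ρ[f/e](S)) → 1

|E| = 1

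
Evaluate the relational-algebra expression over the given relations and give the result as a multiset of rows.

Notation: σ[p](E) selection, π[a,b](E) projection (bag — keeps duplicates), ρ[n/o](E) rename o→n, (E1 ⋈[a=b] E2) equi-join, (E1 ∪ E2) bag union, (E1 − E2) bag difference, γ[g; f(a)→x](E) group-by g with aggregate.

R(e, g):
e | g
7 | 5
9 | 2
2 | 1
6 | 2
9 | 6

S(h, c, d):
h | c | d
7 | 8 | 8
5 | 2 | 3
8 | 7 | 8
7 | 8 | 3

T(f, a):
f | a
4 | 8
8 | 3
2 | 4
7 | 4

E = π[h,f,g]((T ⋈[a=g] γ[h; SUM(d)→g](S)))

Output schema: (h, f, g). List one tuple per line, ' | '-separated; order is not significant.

Subexpression sizes:
  T → 4
  S → 4
  γ[h; SUM(d)→g](S) → 3
  (T ⋈[a=g] γ[h; SUM(d)→g](S)) → 2
  π[h,f,g]((T ⋈[a=g] γ[h; SUM(d)→g](S))) → 2

== RESULT ==
h | f | g
5 | 8 | 3
8 | 4 | 8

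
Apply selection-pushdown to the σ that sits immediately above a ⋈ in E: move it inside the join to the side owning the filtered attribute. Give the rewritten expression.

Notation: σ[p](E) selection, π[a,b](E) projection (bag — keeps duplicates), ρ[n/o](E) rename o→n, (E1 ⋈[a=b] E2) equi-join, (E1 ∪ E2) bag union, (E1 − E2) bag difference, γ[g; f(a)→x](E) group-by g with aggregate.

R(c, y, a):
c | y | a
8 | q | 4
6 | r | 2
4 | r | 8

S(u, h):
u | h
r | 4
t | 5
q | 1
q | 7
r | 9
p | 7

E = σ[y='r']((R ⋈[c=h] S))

σ filters on y, owned by the left side.
E' = (σ[y='r'](R) ⋈[c=h] S)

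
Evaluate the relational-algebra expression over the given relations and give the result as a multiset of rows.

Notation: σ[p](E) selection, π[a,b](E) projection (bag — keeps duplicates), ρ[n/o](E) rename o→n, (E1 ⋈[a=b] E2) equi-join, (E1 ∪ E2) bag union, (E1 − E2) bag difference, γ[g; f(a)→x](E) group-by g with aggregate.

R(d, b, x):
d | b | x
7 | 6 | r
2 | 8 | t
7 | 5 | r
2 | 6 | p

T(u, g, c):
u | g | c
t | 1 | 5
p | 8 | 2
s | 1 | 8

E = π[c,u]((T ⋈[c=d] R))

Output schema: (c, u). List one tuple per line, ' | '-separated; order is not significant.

Stepwise |·|:
  T → 3
  R → 4
  (T ⋈[c=d] R) → 2
  π[c,u]((T ⋈[c=d] R)) → 2

== RESULT ==
c | u
2 | p
2 | p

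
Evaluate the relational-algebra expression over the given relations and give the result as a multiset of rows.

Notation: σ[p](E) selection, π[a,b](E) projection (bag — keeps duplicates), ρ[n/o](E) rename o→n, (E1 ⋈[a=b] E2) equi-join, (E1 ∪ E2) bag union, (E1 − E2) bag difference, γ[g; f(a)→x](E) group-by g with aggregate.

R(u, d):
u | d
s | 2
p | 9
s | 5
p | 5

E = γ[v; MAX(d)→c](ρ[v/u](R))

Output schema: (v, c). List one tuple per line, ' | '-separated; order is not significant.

Per-node cardinality:
  R → 4
  ρ[v/u](R) → 4
  γ[v; MAX(d)→c](ρ[v/u](R)) → 2

== RESULT ==
v | c
p | 9
s | 5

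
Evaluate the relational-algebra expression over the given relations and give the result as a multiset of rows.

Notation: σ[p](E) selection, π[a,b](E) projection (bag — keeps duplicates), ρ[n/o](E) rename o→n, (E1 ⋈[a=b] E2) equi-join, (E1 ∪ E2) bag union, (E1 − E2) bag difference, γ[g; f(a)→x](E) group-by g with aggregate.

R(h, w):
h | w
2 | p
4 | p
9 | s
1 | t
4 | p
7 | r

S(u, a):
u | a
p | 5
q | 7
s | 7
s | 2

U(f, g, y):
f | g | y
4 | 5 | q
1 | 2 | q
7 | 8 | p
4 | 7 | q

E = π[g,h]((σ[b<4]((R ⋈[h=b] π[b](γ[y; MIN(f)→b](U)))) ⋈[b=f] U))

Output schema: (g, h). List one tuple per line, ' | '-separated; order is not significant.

Per-node cardinality:
  R → 6
  U → 4
  γ[y; MIN(f)→b](U) → 2
  π[b](γ[y; MIN(f)→b](U)) → 2
  (R ⋈[h=b] π[b](γ[y; MIN(f)→b](U))) → 2
  σ[b<4]((R ⋈[h=b] π[b](γ[y; MIN(f)→b](U)))) → 1
  U → 4
  (σ[b<4]((R ⋈[h=b] π[b](γ[y; MIN(f)→b](U)))) ⋈[b=f] U) → 1
  π[g,h]((σ[b<4]((R ⋈[h=b] π[b](γ[y; MIN(f)→b](U)))) ⋈[b=f] U)) → 1

== RESULT ==
g | h
2 | 1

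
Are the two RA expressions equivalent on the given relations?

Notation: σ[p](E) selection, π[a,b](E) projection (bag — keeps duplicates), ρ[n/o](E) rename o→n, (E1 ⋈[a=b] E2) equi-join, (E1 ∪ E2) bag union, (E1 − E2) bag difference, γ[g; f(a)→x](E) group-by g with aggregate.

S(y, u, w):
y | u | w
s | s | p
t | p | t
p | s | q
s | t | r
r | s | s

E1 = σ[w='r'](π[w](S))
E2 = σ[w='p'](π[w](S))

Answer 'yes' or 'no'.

E1 per-node cardinality:
  S → 5
  π[w](S) → 5
  σ[w='r'](π[w](S)) → 1
E2 per-node cardinality:
  S → 5
  π[w](S) → 5
  σ[w='p'](π[w](S)) → 1

E1 result:
w
r
E2 result:
w
p
Witness: ('p',) appears 0× in E1 but 1× in E2.

no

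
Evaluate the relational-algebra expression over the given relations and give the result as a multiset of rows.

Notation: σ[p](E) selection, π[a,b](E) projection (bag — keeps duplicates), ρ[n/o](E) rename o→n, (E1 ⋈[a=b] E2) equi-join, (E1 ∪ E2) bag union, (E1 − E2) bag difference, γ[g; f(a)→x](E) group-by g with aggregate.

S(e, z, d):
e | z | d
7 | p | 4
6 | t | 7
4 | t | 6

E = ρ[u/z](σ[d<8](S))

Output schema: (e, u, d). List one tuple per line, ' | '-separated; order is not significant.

Row counts bottom-up:
  S → 3
  σ[d<8](S) → 3
  ρ[u/z](σ[d<8](S)) → 3

== RESULT ==
e | u | d
4 | t | 6
6 | t | 7
7 | p | 4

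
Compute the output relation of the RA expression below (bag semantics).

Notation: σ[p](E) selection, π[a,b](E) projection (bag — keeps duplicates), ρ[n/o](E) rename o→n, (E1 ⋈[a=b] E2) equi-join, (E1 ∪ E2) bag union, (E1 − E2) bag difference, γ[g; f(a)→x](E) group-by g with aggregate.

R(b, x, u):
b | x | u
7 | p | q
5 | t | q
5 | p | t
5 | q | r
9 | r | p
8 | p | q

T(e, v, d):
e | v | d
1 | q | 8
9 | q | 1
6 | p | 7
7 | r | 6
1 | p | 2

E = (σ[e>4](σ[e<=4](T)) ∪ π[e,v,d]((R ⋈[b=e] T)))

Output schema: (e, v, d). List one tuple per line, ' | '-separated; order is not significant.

Stepwise |·|:
  T → 5
  σ[e<=4](T) → 2
  σ[e>4](σ[e<=4](T)) → 0
  R → 6
  T → 5
  (R ⋈[b=e] T) → 2
  π[e,v,d]((R ⋈[b=e] T)) → 2
  (σ[e>4](σ[e<=4](T)) ∪ π[e,v,d]((R ⋈[b=e] T))) → 2

== RESULT ==
e | v | d
7 | r | 6
9 | q | 1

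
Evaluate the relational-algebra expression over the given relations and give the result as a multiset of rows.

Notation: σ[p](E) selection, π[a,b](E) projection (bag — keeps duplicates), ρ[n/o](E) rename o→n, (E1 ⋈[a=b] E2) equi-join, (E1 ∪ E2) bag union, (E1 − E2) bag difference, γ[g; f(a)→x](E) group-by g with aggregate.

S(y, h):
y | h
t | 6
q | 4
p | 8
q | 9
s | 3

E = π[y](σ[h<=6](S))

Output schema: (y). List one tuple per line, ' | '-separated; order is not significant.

Stepwise |·|:
  S → 5
  σ[h<=6](S) → 3
  π[y](σ[h<=6](S)) → 3

== RESULT ==
y
q
s
t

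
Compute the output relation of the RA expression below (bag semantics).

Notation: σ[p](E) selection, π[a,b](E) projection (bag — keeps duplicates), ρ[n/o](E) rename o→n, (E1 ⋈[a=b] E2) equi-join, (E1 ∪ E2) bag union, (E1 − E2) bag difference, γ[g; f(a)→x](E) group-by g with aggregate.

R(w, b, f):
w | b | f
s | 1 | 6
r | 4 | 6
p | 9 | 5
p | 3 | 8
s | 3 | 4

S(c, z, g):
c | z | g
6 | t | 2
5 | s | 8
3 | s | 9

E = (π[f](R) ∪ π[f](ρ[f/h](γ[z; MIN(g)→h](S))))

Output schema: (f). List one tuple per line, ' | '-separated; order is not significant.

Stepwise |·|:
  R → 5
  π[f](R) → 5
  S → 3
  γ[z; MIN(g)→h](S) → 2
  ρ[f/h](γ[z; MIN(g)→h](S)) → 2
  π[f](ρ[f/h](γ[z; MIN(g)→h](S))) → 2
  (π[f](R) ∪ π[f](ρ[f/h](γ[z; MIN(g)→h](S)))) → 7

== RESULT ==
f
2
4
5
6
6
8
8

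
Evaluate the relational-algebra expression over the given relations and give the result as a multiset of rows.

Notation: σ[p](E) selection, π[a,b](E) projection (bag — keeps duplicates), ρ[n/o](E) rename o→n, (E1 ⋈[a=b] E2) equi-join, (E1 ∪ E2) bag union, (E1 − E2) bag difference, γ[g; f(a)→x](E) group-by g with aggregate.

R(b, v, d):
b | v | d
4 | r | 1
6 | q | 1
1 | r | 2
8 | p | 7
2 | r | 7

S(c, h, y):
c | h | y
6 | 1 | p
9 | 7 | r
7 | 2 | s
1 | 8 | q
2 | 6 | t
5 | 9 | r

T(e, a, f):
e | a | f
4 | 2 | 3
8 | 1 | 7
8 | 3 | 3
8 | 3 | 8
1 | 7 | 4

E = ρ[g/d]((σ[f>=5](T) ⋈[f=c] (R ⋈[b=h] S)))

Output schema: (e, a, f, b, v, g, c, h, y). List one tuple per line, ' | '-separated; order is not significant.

Per-node cardinality:
  T → 5
  σ[f>=5](T) → 2
  R → 5
  S → 6
  (R ⋈[b=h] S) → 4
  (σ[f>=5](T) ⋈[f=c] (R ⋈[b=h] S)) → 1
  ρ[g/d]((σ[f>=5](T) ⋈[f=c] (R ⋈[b=h] S))) → 1

== RESULT ==
e | a | f | b | v | g | c | h | y
8 | 1 | 7 | 2 | r | 7 | 7 | 2 | s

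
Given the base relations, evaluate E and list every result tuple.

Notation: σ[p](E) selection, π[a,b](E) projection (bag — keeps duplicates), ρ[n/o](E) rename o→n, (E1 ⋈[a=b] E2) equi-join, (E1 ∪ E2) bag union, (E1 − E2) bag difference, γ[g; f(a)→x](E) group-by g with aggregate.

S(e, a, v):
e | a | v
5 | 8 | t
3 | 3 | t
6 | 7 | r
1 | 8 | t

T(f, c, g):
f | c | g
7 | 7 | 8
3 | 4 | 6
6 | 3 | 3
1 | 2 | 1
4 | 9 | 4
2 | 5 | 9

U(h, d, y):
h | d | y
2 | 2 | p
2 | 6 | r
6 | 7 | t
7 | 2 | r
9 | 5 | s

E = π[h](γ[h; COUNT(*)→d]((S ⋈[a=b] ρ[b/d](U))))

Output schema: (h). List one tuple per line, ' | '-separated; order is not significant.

Row counts bottom-up:
  S → 4
  U → 5
  ρ[b/d](U) → 5
  (S ⋈[a=b] ρ[b/d](U)) → 1
  γ[h; COUNT(*)→d]((S ⋈[a=b] ρ[b/d](U))) → 1
  π[h](γ[h; COUNT(*)→d]((S ⋈[a=b] ρ[b/d](U)))) → 1

== RESULT ==
h
6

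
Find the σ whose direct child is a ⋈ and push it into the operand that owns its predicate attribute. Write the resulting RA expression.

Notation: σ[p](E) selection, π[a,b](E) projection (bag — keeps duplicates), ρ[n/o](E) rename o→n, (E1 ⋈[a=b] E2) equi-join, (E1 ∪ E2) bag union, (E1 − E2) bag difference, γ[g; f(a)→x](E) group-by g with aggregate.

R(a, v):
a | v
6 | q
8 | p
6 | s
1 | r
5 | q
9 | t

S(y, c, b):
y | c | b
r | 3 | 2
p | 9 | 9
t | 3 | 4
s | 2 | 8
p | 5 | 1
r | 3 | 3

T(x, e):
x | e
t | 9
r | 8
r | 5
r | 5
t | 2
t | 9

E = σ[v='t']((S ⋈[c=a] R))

σ filters on v, owned by the right side.
E' = (S ⋈[c=a] σ[v='t'](R))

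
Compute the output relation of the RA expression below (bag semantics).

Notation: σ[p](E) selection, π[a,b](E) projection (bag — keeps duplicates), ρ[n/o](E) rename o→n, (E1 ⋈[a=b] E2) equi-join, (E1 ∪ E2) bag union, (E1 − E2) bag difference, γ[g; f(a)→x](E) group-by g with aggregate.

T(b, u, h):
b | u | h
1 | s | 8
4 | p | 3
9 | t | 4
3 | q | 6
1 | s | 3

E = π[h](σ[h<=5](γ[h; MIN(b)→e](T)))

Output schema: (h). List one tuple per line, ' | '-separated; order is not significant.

Subexpression sizes:
  T → 5
  γ[h; MIN(b)→e](T) → 4
  σ[h<=5](γ[h; MIN(b)→e](T)) → 2
  π[h](σ[h<=5](γ[h; MIN(b)→e](T))) → 2

== RESULT ==
h
3
4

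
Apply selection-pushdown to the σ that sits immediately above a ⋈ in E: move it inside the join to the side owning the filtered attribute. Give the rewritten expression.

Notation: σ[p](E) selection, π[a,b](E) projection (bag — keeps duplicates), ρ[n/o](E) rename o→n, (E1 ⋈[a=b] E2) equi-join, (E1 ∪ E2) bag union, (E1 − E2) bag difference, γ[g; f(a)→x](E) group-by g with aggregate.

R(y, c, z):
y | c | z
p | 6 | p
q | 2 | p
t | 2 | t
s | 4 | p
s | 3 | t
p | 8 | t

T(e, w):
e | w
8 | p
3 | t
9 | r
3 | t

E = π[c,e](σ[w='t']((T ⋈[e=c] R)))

σ filters on w, owned by the left side.
E' = π[c,e]((σ[w='t'](T) ⋈[e=c] R))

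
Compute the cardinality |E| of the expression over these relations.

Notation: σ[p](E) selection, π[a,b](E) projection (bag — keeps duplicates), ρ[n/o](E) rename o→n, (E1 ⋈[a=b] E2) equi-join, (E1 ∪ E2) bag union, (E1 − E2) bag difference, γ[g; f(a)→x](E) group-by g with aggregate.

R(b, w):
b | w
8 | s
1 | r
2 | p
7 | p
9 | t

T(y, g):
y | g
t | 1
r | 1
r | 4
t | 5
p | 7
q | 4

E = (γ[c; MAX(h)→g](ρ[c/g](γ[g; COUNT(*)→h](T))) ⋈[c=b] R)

Subexpression sizes:
  T → 6
  γ[g; COUNT(*)→h](T) → 4
  ρ[c/g](γ[g; COUNT(*)→h](T)) → 4
  γ[c; MAX(h)→g](ρ[c/g](γ[g; COUNT(*)→h](T))) → 4
  R → 5
  (γ[c; MAX(h)→g](ρ[c/g](γ[g; COUNT(*)→h](T))) ⋈[c=b] R) → 2

|E| = 2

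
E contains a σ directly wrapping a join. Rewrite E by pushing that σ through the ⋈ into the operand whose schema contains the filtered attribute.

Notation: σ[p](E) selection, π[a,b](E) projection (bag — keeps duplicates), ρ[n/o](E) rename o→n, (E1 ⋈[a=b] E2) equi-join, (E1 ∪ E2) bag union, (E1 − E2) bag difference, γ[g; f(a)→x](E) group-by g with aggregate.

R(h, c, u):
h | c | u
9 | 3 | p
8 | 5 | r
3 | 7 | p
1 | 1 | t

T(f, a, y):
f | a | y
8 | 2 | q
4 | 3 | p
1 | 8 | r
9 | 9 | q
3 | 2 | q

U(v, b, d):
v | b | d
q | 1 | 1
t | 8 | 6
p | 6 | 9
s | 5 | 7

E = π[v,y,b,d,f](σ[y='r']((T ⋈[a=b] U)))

σ filters on y, owned by the left side.
E' = π[v,y,b,d,f]((σ[y='r'](T) ⋈[a=b] U))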